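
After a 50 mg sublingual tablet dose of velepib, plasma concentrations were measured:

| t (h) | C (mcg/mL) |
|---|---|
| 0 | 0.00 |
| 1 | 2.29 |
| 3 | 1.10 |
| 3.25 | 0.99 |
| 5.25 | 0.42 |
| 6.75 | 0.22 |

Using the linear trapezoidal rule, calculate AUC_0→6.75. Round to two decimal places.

AUC = 6.69 mcg/mL·h

Trapezoidal AUC_0→6.75:
  [0→1]: (0.00+2.29)/2 × 1 = 1.145
  [1→3]: (2.29+1.10)/2 × 2 = 3.39
  [3→3.25]: (1.10+0.99)/2 × 0.25 = 0.26125
  [3.25→5.25]: (0.99+0.42)/2 × 2 = 1.41
  [5.25→6.75]: (0.42+0.22)/2 × 1.5 = 0.48
  Sum = 6.68625 mcg/mL·h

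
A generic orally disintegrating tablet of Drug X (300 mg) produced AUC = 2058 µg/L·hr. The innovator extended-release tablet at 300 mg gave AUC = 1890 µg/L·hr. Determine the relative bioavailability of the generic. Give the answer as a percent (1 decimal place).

F_rel = 108.9%

F_rel = (AUC_test/D_test) / (AUC_ref/D_ref)
      = (2058/300) / (1890/300)
      = 6.86 / 6.3 = 1.0889 = 108.89%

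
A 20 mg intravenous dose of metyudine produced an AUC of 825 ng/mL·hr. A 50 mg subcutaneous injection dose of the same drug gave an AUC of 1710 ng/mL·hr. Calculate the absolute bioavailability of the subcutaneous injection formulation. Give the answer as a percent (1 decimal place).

F = 82.9%

F = (AUC_ev / D_ev) / (AUC_iv / D_iv)
  = (1710/50) / (825/20)
  = 34.2 / 41.25 = 0.8291
  = 82.91%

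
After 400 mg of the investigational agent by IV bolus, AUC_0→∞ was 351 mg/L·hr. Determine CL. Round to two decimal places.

CL = Dose_iv / AUC_0→∞
   = 400 / 351 = 1.1396 L/hr

CL = 1.14 L/hr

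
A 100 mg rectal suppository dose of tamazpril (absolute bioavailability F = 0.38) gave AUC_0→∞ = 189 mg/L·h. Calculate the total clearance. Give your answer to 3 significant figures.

CL = F × Dose / AUC_0→∞
   = 0.38 × 100 / 189 = 0.201058 L/h

CL = 0.201 L/h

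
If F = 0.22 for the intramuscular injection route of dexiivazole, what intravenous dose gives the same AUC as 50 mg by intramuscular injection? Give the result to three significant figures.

Systemic exposure from an extravascular dose = F × D_ev, so the equivalent IV dose is F × D_ev.
D_iv = F × D_ev = 0.22 × 50 = 11 mg

D_iv = 11.0 mg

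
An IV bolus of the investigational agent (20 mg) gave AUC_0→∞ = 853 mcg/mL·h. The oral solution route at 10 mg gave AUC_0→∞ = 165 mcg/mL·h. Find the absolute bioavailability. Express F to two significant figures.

F = 0.39

F = (AUC_ev / D_ev) / (AUC_iv / D_iv)
  = (165/10) / (853/20)
  = 16.5 / 42.65 = 0.3869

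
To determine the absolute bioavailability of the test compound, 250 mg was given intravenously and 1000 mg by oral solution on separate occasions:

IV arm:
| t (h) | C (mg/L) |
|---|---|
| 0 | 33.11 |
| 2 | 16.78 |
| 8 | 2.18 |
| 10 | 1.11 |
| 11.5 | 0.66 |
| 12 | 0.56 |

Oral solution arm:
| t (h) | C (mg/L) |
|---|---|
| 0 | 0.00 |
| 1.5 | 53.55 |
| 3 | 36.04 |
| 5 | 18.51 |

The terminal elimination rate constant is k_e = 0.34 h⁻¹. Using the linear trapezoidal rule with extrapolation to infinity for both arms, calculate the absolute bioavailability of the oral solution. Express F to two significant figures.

Trapezoidal AUC_0→12 (IV):
  [0→2]: (33.11+16.78)/2 × 2 = 49.89
  [2→8]: (16.78+2.18)/2 × 6 = 56.88
  [8→10]: (2.18+1.11)/2 × 2 = 3.29
  [10→11.5]: (1.11+0.66)/2 × 1.5 = 1.3275
  [11.5→12]: (0.66+0.56)/2 × 0.5 = 0.305
  Sum = 111.6925 mg/L·h
IV tail: 0.56/0.34 = 1.647; AUC_iv,0→∞ = 111.6925 + 1.647 = 113.3395 mg/L·h
Trapezoidal AUC_0→5 (oral solution):
  [0→1.5]: (0.00+53.55)/2 × 1.5 = 40.1625
  [1.5→3]: (53.55+36.04)/2 × 1.5 = 67.1925
  [3→5]: (36.04+18.51)/2 × 2 = 54.55
  Sum = 161.905 mg/L·h
oral solution tail: 18.51/0.34 = 54.441; AUC_ev,0→∞ = 161.905 + 54.441 = 216.346 mg/L·h
F = (AUC_ev/D_ev)/(AUC_iv/D_iv) = (216.346/1000)/(113.3395/250) = 0.216346/0.453358 = 0.4772

F = 0.48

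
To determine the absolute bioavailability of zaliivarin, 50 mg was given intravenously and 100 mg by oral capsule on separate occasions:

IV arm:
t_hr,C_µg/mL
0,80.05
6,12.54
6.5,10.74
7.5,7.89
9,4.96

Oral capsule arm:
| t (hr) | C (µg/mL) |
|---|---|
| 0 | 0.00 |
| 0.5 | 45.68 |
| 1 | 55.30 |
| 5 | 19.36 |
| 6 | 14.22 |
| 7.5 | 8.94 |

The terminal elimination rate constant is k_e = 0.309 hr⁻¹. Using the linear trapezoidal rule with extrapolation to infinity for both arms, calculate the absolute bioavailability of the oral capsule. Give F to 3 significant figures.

Trapezoidal AUC_0→9 (IV):
  [0→6]: (80.05+12.54)/2 × 6 = 277.77
  [6→6.5]: (12.54+10.74)/2 × 0.5 = 5.82
  [6.5→7.5]: (10.74+7.89)/2 × 1 = 9.315
  [7.5→9]: (7.89+4.96)/2 × 1.5 = 9.6375
  Sum = 302.5425 µg/mL·hr
IV tail: 4.96/0.309 = 16.052; AUC_iv,0→∞ = 302.5425 + 16.052 = 318.5945 µg/mL·hr
Trapezoidal AUC_0→7.5 (oral capsule):
  [0→0.5]: (0.00+45.68)/2 × 0.5 = 11.42
  [0.5→1]: (45.68+55.30)/2 × 0.5 = 25.245
  [1→5]: (55.30+19.36)/2 × 4 = 149.32
  [5→6]: (19.36+14.22)/2 × 1 = 16.79
  [6→7.5]: (14.22+8.94)/2 × 1.5 = 17.37
  Sum = 220.145 µg/mL·hr
oral capsule tail: 8.94/0.309 = 28.932; AUC_ev,0→∞ = 220.145 + 28.932 = 249.077 µg/mL·hr
F = (AUC_ev/D_ev)/(AUC_iv/D_iv) = (249.077/100)/(318.5945/50) = 2.49077/6.37189 = 0.3909

F = 0.391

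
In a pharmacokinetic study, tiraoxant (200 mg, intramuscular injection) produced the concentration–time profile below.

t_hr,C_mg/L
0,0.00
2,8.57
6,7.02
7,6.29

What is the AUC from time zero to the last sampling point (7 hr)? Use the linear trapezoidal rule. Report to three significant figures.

Trapezoidal AUC_0→7:
  [0→2]: (0.00+8.57)/2 × 2 = 8.57
  [2→6]: (8.57+7.02)/2 × 4 = 31.18
  [6→7]: (7.02+6.29)/2 × 1 = 6.655
  Sum = 46.405 mg/L·hr

AUC = 46.4 mg/L·hr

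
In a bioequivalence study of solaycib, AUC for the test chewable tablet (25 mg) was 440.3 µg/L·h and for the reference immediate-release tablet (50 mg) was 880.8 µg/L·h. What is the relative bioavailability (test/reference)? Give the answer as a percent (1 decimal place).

F_rel = (AUC_test/D_test) / (AUC_ref/D_ref)
      = (440.3/25) / (880.8/50)
      = 17.612 / 17.616 = 0.9998 = 99.98%

F_rel = 100.0%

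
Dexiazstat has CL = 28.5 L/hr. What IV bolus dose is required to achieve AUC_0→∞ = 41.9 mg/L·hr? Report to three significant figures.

Dose = 1190 mg

Dose_iv = CL × AUC_0→∞
     = 28.5 × 41.9 = 1194.15 mg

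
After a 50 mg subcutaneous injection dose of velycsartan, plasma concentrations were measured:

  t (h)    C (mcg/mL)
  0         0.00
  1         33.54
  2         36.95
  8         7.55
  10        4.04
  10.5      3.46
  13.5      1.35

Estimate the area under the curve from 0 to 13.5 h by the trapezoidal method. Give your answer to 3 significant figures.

Trapezoidal AUC_0→13.5:
  [0→1]: (0.00+33.54)/2 × 1 = 16.77
  [1→2]: (33.54+36.95)/2 × 1 = 35.245
  [2→8]: (36.95+7.55)/2 × 6 = 133.5
  [8→10]: (7.55+4.04)/2 × 2 = 11.59
  [10→10.5]: (4.04+3.46)/2 × 0.5 = 1.875
  [10.5→13.5]: (3.46+1.35)/2 × 3 = 7.215
  Sum = 206.195 mcg/mL·h

AUC = 206 mcg/mL·h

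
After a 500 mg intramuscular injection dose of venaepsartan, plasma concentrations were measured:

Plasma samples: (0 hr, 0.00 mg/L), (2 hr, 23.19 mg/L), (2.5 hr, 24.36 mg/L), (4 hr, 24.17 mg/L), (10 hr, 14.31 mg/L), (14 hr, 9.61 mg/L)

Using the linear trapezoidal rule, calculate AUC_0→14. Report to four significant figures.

AUC = 234.8 mg/L·hr

Trapezoidal AUC_0→14:
  [0→2]: (0.00+23.19)/2 × 2 = 23.19
  [2→2.5]: (23.19+24.36)/2 × 0.5 = 11.8875
  [2.5→4]: (24.36+24.17)/2 × 1.5 = 36.3975
  [4→10]: (24.17+14.31)/2 × 6 = 115.44
  [10→14]: (14.31+9.61)/2 × 4 = 47.84
  Sum = 234.755 mg/L·hr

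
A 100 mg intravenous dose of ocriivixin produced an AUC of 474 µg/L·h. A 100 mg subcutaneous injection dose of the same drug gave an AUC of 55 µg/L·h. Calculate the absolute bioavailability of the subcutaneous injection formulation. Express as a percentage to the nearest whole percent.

F = (AUC_ev / D_ev) / (AUC_iv / D_iv)
  = (55/100) / (474/100)
  = 0.55 / 4.74 = 0.1160
  = 11.60%

F = 12%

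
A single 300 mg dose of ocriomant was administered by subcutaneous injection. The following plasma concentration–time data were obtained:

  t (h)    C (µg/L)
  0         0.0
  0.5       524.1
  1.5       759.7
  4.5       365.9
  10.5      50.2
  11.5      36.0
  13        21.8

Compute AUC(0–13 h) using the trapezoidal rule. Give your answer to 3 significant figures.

AUC = 3800 µg/L·h

Trapezoidal AUC_0→13:
  [0→0.5]: (0.0+524.1)/2 × 0.5 = 131.025
  [0.5→1.5]: (524.1+759.7)/2 × 1 = 641.9
  [1.5→4.5]: (759.7+365.9)/2 × 3 = 1688.4
  [4.5→10.5]: (365.9+50.2)/2 × 6 = 1248.3
  [10.5→11.5]: (50.2+36.0)/2 × 1 = 43.1
  [11.5→13]: (36.0+21.8)/2 × 1.5 = 43.35
  Sum = 3796.075 µg/L·h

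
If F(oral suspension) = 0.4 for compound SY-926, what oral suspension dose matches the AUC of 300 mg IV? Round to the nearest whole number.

D_oral = 750 mg

For equal systemic exposure: F × D_ev = D_iv
D_ev = D_iv / F = 300 / 0.4 = 750 mg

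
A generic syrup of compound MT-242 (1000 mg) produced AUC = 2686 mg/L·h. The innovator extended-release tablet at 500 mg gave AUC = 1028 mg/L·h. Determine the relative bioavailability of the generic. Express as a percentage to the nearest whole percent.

F_rel = 131%

F_rel = (AUC_test/D_test) / (AUC_ref/D_ref)
      = (2686/1000) / (1028/500)
      = 2.686 / 2.056 = 1.3064 = 130.64%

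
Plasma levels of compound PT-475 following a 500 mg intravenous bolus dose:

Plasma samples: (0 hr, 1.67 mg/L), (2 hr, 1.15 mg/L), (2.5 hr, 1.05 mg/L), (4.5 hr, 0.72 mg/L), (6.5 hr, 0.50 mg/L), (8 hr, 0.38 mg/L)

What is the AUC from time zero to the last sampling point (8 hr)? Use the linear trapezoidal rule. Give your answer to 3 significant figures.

Trapezoidal AUC_0→8:
  [0→2]: (1.67+1.15)/2 × 2 = 2.82
  [2→2.5]: (1.15+1.05)/2 × 0.5 = 0.55
  [2.5→4.5]: (1.05+0.72)/2 × 2 = 1.77
  [4.5→6.5]: (0.72+0.50)/2 × 2 = 1.22
  [6.5→8]: (0.50+0.38)/2 × 1.5 = 0.66
  Sum = 7.02 mg/L·hr

AUC = 7.02 mg/L·hr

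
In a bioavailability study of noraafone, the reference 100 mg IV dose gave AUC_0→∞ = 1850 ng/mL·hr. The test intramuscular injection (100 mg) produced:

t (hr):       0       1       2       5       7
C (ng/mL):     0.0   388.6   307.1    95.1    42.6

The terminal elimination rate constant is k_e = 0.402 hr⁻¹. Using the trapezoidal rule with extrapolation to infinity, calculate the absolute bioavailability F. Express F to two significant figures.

F = 0.75

Trapezoidal AUC_0→7 (intramuscular injection):
  [0→1]: (0.0+388.6)/2 × 1 = 194.3
  [1→2]: (388.6+307.1)/2 × 1 = 347.85
  [2→5]: (307.1+95.1)/2 × 3 = 603.3
  [5→7]: (95.1+42.6)/2 × 2 = 137.7
  Sum = 1283.15 ng/mL·hr
Tail: C_last/k_e = 42.6/0.402 = 105.970
AUC_0→∞ (intramuscular injection) = 1283.15 + 105.970 = 1389.12 ng/mL·hr
F = (AUC_ev/D_ev)/(AUC_iv/D_iv) = (1389.12/100)/(1850/100) = 13.8912/18.5 = 0.7509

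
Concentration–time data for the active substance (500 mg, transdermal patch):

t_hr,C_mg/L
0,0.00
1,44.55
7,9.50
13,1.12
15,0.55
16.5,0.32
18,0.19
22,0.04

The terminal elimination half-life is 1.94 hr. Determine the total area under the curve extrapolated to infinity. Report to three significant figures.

Trapezoidal AUC_0→22:
  [0→1]: (0.00+44.55)/2 × 1 = 22.275
  [1→7]: (44.55+9.50)/2 × 6 = 162.15
  [7→13]: (9.50+1.12)/2 × 6 = 31.86
  [13→15]: (1.12+0.55)/2 × 2 = 1.67
  [15→16.5]: (0.55+0.32)/2 × 1.5 = 0.6525
  [16.5→18]: (0.32+0.19)/2 × 1.5 = 0.3825
  [18→22]: (0.19+0.04)/2 × 4 = 0.46
  Sum = 219.45 mg/L·hr
k_e = ln2 / t½ = 0.693147 / 1.94 = 0.3573 hr^-1
Extrapolated tail: C_last / k_e = 0.04 / 0.3573 = 0.112
AUC_0→∞ = 219.45 + 0.112 = 219.562 mg/L·hr

AUC = 220 mg/L·hr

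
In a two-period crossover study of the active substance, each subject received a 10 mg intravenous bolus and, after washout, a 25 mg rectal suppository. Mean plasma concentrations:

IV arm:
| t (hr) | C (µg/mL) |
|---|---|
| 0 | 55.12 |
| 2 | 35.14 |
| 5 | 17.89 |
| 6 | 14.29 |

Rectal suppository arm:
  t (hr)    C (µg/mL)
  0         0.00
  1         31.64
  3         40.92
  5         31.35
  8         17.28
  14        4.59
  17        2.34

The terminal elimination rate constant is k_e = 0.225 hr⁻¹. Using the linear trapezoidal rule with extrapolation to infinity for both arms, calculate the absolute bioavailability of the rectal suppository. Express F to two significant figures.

Trapezoidal AUC_0→6 (IV):
  [0→2]: (55.12+35.14)/2 × 2 = 90.26
  [2→5]: (35.14+17.89)/2 × 3 = 79.545
  [5→6]: (17.89+14.29)/2 × 1 = 16.09
  Sum = 185.895 µg/mL·hr
IV tail: 14.29/0.225 = 63.511; AUC_iv,0→∞ = 185.895 + 63.511 = 249.406 µg/mL·hr
Trapezoidal AUC_0→17 (rectal suppository):
  [0→1]: (0.00+31.64)/2 × 1 = 15.82
  [1→3]: (31.64+40.92)/2 × 2 = 72.56
  [3→5]: (40.92+31.35)/2 × 2 = 72.27
  [5→8]: (31.35+17.28)/2 × 3 = 72.945
  [8→14]: (17.28+4.59)/2 × 6 = 65.61
  [14→17]: (4.59+2.34)/2 × 3 = 10.395
  Sum = 309.6 µg/mL·hr
rectal suppository tail: 2.34/0.225 = 10.400; AUC_ev,0→∞ = 309.6 + 10.400 = 320.0 µg/mL·hr
F = (AUC_ev/D_ev)/(AUC_iv/D_iv) = (320.0/25)/(249.406/10) = 12.8/24.9406 = 0.5132

F = 0.51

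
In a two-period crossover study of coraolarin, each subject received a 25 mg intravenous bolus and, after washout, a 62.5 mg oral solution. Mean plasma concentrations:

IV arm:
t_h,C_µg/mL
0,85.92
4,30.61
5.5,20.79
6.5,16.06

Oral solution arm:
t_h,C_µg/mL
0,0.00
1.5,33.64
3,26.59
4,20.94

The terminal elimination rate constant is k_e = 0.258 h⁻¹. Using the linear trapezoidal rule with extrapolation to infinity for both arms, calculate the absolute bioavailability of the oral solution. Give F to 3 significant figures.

F = 0.199

Trapezoidal AUC_0→6.5 (IV):
  [0→4]: (85.92+30.61)/2 × 4 = 233.06
  [4→5.5]: (30.61+20.79)/2 × 1.5 = 38.55
  [5.5→6.5]: (20.79+16.06)/2 × 1 = 18.425
  Sum = 290.035 µg/mL·h
IV tail: 16.06/0.258 = 62.248; AUC_iv,0→∞ = 290.035 + 62.248 = 352.283 µg/mL·h
Trapezoidal AUC_0→4 (oral solution):
  [0→1.5]: (0.00+33.64)/2 × 1.5 = 25.23
  [1.5→3]: (33.64+26.59)/2 × 1.5 = 45.1725
  [3→4]: (26.59+20.94)/2 × 1 = 23.765
  Sum = 94.1675 µg/mL·h
oral solution tail: 20.94/0.258 = 81.163; AUC_ev,0→∞ = 94.1675 + 81.163 = 175.3305 µg/mL·h
F = (AUC_ev/D_ev)/(AUC_iv/D_iv) = (175.3305/62.5)/(352.283/25) = 2.805288/14.09132 = 0.1991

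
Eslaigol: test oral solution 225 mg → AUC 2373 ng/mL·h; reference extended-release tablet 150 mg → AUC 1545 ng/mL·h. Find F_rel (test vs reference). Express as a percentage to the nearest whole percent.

F_rel = 102%

F_rel = (AUC_test/D_test) / (AUC_ref/D_ref)
      = (2373/225) / (1545/150)
      = 10.5467 / 10.3 = 1.0240 = 102.40%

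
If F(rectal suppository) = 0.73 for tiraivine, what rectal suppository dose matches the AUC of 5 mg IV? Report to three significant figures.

For equal systemic exposure: F × D_ev = D_iv
D_ev = D_iv / F = 5 / 0.73 = 6.84932 mg

D_rectal = 6.85 mg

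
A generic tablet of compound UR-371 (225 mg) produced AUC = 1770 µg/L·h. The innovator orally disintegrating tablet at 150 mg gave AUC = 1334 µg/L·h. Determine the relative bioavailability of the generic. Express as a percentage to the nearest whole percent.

F_rel = (AUC_test/D_test) / (AUC_ref/D_ref)
      = (1770/225) / (1334/150)
      = 7.86667 / 8.89333 = 0.8846 = 88.46%

F_rel = 88%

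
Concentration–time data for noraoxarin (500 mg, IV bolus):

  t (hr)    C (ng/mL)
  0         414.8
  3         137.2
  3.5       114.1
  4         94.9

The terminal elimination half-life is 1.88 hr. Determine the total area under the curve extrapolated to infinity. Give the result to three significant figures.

AUC = 1200 ng/mL·hr

Trapezoidal AUC_0→4:
  [0→3]: (414.8+137.2)/2 × 3 = 828.0
  [3→3.5]: (137.2+114.1)/2 × 0.5 = 62.825
  [3.5→4]: (114.1+94.9)/2 × 0.5 = 52.25
  Sum = 943.075 ng/mL·hr
k_e = ln2 / t½ = 0.693147 / 1.88 = 0.3687 hr^-1
Extrapolated tail: C_last / k_e = 94.9 / 0.3687 = 257.391
AUC_0→∞ = 943.075 + 257.391 = 1200.466 ng/mL·hr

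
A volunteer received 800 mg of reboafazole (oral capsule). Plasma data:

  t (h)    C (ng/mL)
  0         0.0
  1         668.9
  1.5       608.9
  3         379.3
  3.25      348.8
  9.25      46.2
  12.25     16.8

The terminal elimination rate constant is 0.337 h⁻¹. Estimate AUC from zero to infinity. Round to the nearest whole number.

Trapezoidal AUC_0→12.25:
  [0→1]: (0.0+668.9)/2 × 1 = 334.45
  [1→1.5]: (668.9+608.9)/2 × 0.5 = 319.45
  [1.5→3]: (608.9+379.3)/2 × 1.5 = 741.15
  [3→3.25]: (379.3+348.8)/2 × 0.25 = 91.0125
  [3.25→9.25]: (348.8+46.2)/2 × 6 = 1185.0
  [9.25→12.25]: (46.2+16.8)/2 × 3 = 94.5
  Sum = 2765.5625 ng/mL·h
Extrapolated tail: C_last / k_e = 16.8 / 0.337 = 49.852
AUC_0→∞ = 2765.5625 + 49.852 = 2815.4145 ng/mL·h

AUC = 2815 ng/mL·h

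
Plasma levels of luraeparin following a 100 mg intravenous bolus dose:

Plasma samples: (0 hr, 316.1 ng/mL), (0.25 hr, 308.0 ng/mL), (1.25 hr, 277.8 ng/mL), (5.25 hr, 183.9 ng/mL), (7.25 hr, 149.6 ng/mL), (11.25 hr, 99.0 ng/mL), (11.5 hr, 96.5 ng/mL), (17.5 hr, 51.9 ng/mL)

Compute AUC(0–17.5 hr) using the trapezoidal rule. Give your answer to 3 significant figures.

Trapezoidal AUC_0→17.5:
  [0→0.25]: (316.1+308.0)/2 × 0.25 = 78.0125
  [0.25→1.25]: (308.0+277.8)/2 × 1 = 292.9
  [1.25→5.25]: (277.8+183.9)/2 × 4 = 923.4
  [5.25→7.25]: (183.9+149.6)/2 × 2 = 333.5
  [7.25→11.25]: (149.6+99.0)/2 × 4 = 497.2
  [11.25→11.5]: (99.0+96.5)/2 × 0.25 = 24.4375
  [11.5→17.5]: (96.5+51.9)/2 × 6 = 445.2
  Sum = 2594.65 ng/mL·hr

AUC = 2590 ng/mL·hr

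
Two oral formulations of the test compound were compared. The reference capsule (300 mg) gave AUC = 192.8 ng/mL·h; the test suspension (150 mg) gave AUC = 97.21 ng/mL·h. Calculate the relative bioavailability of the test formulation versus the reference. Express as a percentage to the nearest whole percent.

F_rel = (AUC_test/D_test) / (AUC_ref/D_ref)
      = (97.21/150) / (192.8/300)
      = 0.648067 / 0.642667 = 1.0084 = 100.84%

F_rel = 101%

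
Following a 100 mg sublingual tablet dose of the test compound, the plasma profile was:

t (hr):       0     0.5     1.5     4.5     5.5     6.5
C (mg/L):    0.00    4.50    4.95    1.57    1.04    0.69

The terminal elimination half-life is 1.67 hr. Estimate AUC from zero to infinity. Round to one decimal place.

Trapezoidal AUC_0→6.5:
  [0→0.5]: (0.00+4.50)/2 × 0.5 = 1.125
  [0.5→1.5]: (4.50+4.95)/2 × 1 = 4.725
  [1.5→4.5]: (4.95+1.57)/2 × 3 = 9.78
  [4.5→5.5]: (1.57+1.04)/2 × 1 = 1.305
  [5.5→6.5]: (1.04+0.69)/2 × 1 = 0.865
  Sum = 17.8 mg/L·hr
k_e = ln2 / t½ = 0.693147 / 1.67 = 0.4151 hr^-1
Extrapolated tail: C_last / k_e = 0.69 / 0.4151 = 1.662
AUC_0→∞ = 17.8 + 1.662 = 19.462 mg/L·hr

AUC = 19.5 mg/L·hr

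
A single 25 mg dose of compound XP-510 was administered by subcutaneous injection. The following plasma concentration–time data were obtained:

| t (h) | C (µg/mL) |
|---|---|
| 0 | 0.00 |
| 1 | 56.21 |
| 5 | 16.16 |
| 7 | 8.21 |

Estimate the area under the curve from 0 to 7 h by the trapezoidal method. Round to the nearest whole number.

AUC = 197 µg/mL·h

Trapezoidal AUC_0→7:
  [0→1]: (0.00+56.21)/2 × 1 = 28.105
  [1→5]: (56.21+16.16)/2 × 4 = 144.74
  [5→7]: (16.16+8.21)/2 × 2 = 24.37
  Sum = 197.215 µg/mL·h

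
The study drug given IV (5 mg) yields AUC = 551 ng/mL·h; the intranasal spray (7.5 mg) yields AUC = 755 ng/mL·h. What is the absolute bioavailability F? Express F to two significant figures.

F = 0.91

F = (AUC_ev / D_ev) / (AUC_iv / D_iv)
  = (755/7.5) / (551/5)
  = 100.667 / 110.2 = 0.9135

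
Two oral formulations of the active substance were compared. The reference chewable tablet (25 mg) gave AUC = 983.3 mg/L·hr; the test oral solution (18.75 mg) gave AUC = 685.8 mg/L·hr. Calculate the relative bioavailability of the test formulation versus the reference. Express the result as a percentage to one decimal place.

F_rel = 93.0%

F_rel = (AUC_test/D_test) / (AUC_ref/D_ref)
      = (685.8/18.75) / (983.3/25)
      = 36.576 / 39.332 = 0.9299 = 92.99%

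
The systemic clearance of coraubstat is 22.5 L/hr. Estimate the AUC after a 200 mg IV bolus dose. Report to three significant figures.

AUC_0→∞ = Dose_iv / CL
        = 200 / 22.5 = 8.88889 mg/L·hr

AUC = 8.89 mg/L·hr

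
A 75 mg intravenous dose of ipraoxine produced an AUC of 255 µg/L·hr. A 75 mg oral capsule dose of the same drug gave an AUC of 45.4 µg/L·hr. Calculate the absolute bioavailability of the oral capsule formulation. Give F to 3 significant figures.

F = (AUC_ev / D_ev) / (AUC_iv / D_iv)
  = (45.4/75) / (255/75)
  = 0.605333 / 3.4 = 0.1780

F = 0.178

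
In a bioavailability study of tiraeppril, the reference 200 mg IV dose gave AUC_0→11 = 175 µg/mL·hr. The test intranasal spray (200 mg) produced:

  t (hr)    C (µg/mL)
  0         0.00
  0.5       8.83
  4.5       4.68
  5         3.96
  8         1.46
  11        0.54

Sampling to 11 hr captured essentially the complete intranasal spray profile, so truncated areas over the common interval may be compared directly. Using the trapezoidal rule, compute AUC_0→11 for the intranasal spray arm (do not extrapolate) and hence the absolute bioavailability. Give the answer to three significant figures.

F = 0.243

Trapezoidal AUC_0→11 (intranasal spray):
  [0→0.5]: (0.00+8.83)/2 × 0.5 = 2.2075
  [0.5→4.5]: (8.83+4.68)/2 × 4 = 27.02
  [4.5→5]: (4.68+3.96)/2 × 0.5 = 2.16
  [5→8]: (3.96+1.46)/2 × 3 = 8.13
  [8→11]: (1.46+0.54)/2 × 3 = 3.0
  Sum = 42.5175 µg/mL·hr
F = (AUC_ev/D_ev)/(AUC_iv/D_iv) = (42.5175/200)/(175/200) = 0.2125875/0.875 = 0.2430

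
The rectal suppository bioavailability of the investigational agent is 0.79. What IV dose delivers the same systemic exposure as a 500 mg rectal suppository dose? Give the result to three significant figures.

D_iv = 395 mg

Systemic exposure from an extravascular dose = F × D_ev, so the equivalent IV dose is F × D_ev.
D_iv = F × D_ev = 0.79 × 500 = 395 mg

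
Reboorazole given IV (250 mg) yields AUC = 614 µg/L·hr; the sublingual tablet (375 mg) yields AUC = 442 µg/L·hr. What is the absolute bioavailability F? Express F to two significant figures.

F = (AUC_ev / D_ev) / (AUC_iv / D_iv)
  = (442/375) / (614/250)
  = 1.17867 / 2.456 = 0.4799

F = 0.48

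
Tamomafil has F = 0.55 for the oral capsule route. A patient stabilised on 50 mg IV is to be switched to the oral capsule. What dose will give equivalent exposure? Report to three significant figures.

D_oral = 90.9 mg

For equal systemic exposure: F × D_ev = D_iv
D_ev = D_iv / F = 50 / 0.55 = 90.9091 mg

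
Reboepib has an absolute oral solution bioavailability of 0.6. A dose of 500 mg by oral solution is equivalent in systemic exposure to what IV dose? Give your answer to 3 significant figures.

D_iv = 300 mg

Systemic exposure from an extravascular dose = F × D_ev, so the equivalent IV dose is F × D_ev.
D_iv = F × D_ev = 0.6 × 500 = 300 mg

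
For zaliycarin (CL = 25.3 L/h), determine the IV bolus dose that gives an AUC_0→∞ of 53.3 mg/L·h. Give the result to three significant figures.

Dose_iv = CL × AUC_0→∞
     = 25.3 × 53.3 = 1348.49 mg

Dose = 1350 mg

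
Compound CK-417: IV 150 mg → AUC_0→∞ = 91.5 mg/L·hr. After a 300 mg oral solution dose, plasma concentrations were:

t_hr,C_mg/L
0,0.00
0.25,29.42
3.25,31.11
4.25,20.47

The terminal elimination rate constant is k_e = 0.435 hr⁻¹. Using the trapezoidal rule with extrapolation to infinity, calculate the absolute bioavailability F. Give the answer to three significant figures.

Trapezoidal AUC_0→4.25 (oral solution):
  [0→0.25]: (0.00+29.42)/2 × 0.25 = 3.6775
  [0.25→3.25]: (29.42+31.11)/2 × 3 = 90.795
  [3.25→4.25]: (31.11+20.47)/2 × 1 = 25.79
  Sum = 120.2625 mg/L·hr
Tail: C_last/k_e = 20.47/0.435 = 47.057
AUC_0→∞ (oral solution) = 120.2625 + 47.057 = 167.3195 mg/L·hr
F = (AUC_ev/D_ev)/(AUC_iv/D_iv) = (167.3195/300)/(91.5/150) = 0.557732/0.61 = 0.9143

F = 0.914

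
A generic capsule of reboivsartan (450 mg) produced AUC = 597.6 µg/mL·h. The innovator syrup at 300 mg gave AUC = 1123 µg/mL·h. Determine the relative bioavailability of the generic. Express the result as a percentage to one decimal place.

F_rel = (AUC_test/D_test) / (AUC_ref/D_ref)
      = (597.6/450) / (1123/300)
      = 1.328 / 3.74333 = 0.3548 = 35.48%

F_rel = 35.5%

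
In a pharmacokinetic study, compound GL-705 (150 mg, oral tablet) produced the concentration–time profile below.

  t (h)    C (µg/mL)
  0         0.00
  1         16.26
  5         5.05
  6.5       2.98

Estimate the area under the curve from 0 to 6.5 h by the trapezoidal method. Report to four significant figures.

AUC = 56.77 µg/mL·h

Trapezoidal AUC_0→6.5:
  [0→1]: (0.00+16.26)/2 × 1 = 8.13
  [1→5]: (16.26+5.05)/2 × 4 = 42.62
  [5→6.5]: (5.05+2.98)/2 × 1.5 = 6.0225
  Sum = 56.7725 µg/mL·h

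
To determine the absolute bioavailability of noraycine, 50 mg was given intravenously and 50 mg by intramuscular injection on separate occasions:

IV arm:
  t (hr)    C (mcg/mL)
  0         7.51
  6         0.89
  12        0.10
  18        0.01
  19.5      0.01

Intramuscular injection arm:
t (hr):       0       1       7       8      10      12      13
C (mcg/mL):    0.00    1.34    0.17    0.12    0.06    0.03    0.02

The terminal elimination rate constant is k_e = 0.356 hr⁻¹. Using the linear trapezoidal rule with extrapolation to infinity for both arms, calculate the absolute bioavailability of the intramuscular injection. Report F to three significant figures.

F = 0.200

Trapezoidal AUC_0→19.5 (IV):
  [0→6]: (7.51+0.89)/2 × 6 = 25.2
  [6→12]: (0.89+0.10)/2 × 6 = 2.97
  [12→18]: (0.10+0.01)/2 × 6 = 0.33
  [18→19.5]: (0.01+0.01)/2 × 1.5 = 0.015
  Sum = 28.515 mcg/mL·hr
IV tail: 0.01/0.356 = 0.028; AUC_iv,0→∞ = 28.515 + 0.028 = 28.543 mcg/mL·hr
Trapezoidal AUC_0→13 (intramuscular injection):
  [0→1]: (0.00+1.34)/2 × 1 = 0.67
  [1→7]: (1.34+0.17)/2 × 6 = 4.53
  [7→8]: (0.17+0.12)/2 × 1 = 0.145
  [8→10]: (0.12+0.06)/2 × 2 = 0.18
  [10→12]: (0.06+0.03)/2 × 2 = 0.09
  [12→13]: (0.03+0.02)/2 × 1 = 0.025
  Sum = 5.64 mcg/mL·hr
intramuscular injection tail: 0.02/0.356 = 0.056; AUC_ev,0→∞ = 5.64 + 0.056 = 5.696 mcg/mL·hr
F = (AUC_ev/D_ev)/(AUC_iv/D_iv) = (5.696/50)/(28.543/50) = 0.11392/0.57086 = 0.1996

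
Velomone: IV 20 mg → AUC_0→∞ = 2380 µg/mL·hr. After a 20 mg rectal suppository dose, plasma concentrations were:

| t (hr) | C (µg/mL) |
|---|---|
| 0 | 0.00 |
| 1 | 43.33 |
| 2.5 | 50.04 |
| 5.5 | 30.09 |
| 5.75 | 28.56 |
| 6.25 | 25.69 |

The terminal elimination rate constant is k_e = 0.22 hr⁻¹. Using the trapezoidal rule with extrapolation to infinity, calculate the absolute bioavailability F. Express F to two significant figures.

Trapezoidal AUC_0→6.25 (rectal suppository):
  [0→1]: (0.00+43.33)/2 × 1 = 21.665
  [1→2.5]: (43.33+50.04)/2 × 1.5 = 70.0275
  [2.5→5.5]: (50.04+30.09)/2 × 3 = 120.195
  [5.5→5.75]: (30.09+28.56)/2 × 0.25 = 7.33125
  [5.75→6.25]: (28.56+25.69)/2 × 0.5 = 13.5625
  Sum = 232.78125 µg/mL·hr
Tail: C_last/k_e = 25.69/0.22 = 116.773
AUC_0→∞ (rectal suppository) = 232.78125 + 116.773 = 349.55425 µg/mL·hr
F = (AUC_ev/D_ev)/(AUC_iv/D_iv) = (349.55425/20)/(2380/20) = 17.4777/119 = 0.1469

F = 0.15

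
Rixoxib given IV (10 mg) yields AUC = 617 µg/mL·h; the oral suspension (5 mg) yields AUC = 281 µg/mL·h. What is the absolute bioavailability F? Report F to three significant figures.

F = (AUC_ev / D_ev) / (AUC_iv / D_iv)
  = (281/5) / (617/10)
  = 56.2 / 61.7 = 0.9109

F = 0.911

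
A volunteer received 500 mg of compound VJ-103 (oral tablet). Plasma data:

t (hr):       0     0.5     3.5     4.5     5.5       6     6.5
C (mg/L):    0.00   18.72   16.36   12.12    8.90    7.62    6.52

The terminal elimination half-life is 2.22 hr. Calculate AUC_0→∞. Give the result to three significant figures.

Trapezoidal AUC_0→6.5:
  [0→0.5]: (0.00+18.72)/2 × 0.5 = 4.68
  [0.5→3.5]: (18.72+16.36)/2 × 3 = 52.62
  [3.5→4.5]: (16.36+12.12)/2 × 1 = 14.24
  [4.5→5.5]: (12.12+8.90)/2 × 1 = 10.51
  [5.5→6]: (8.90+7.62)/2 × 0.5 = 4.13
  [6→6.5]: (7.62+6.52)/2 × 0.5 = 3.535
  Sum = 89.715 mg/L·hr
k_e = ln2 / t½ = 0.693147 / 2.22 = 0.3122 hr^-1
Extrapolated tail: C_last / k_e = 6.52 / 0.3122 = 20.884
AUC_0→∞ = 89.715 + 20.884 = 110.599 mg/L·hr

AUC = 111 mg/L·hr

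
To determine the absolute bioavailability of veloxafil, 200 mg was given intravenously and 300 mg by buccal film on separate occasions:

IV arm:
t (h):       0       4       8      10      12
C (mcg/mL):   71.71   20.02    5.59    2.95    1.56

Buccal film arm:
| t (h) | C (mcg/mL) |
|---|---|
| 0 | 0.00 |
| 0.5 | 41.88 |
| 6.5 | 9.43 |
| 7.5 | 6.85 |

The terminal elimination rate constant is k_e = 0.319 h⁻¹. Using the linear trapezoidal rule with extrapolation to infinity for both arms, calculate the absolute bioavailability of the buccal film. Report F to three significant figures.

Trapezoidal AUC_0→12 (IV):
  [0→4]: (71.71+20.02)/2 × 4 = 183.46
  [4→8]: (20.02+5.59)/2 × 4 = 51.22
  [8→10]: (5.59+2.95)/2 × 2 = 8.54
  [10→12]: (2.95+1.56)/2 × 2 = 4.51
  Sum = 247.73 mcg/mL·h
IV tail: 1.56/0.319 = 4.890; AUC_iv,0→∞ = 247.73 + 4.890 = 252.62 mcg/mL·h
Trapezoidal AUC_0→7.5 (buccal film):
  [0→0.5]: (0.00+41.88)/2 × 0.5 = 10.47
  [0.5→6.5]: (41.88+9.43)/2 × 6 = 153.93
  [6.5→7.5]: (9.43+6.85)/2 × 1 = 8.14
  Sum = 172.54 mcg/mL·h
buccal film tail: 6.85/0.319 = 21.473; AUC_ev,0→∞ = 172.54 + 21.473 = 194.013 mcg/mL·h
F = (AUC_ev/D_ev)/(AUC_iv/D_iv) = (194.013/300)/(252.62/200) = 0.64671/1.2631 = 0.5120

F = 0.512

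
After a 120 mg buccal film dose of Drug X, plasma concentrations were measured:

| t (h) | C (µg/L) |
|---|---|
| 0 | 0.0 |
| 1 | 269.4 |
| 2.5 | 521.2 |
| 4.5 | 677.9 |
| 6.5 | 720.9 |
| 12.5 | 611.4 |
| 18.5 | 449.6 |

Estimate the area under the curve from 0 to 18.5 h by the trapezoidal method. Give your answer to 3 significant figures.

Trapezoidal AUC_0→18.5:
  [0→1]: (0.0+269.4)/2 × 1 = 134.7
  [1→2.5]: (269.4+521.2)/2 × 1.5 = 592.95
  [2.5→4.5]: (521.2+677.9)/2 × 2 = 1199.1
  [4.5→6.5]: (677.9+720.9)/2 × 2 = 1398.8
  [6.5→12.5]: (720.9+611.4)/2 × 6 = 3996.9
  [12.5→18.5]: (611.4+449.6)/2 × 6 = 3183.0
  Sum = 10505.45 µg/L·h

AUC = 10500 µg/L·h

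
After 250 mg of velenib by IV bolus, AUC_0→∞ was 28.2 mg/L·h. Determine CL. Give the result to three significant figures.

CL = Dose_iv / AUC_0→∞
   = 250 / 28.2 = 8.86525 L/h

CL = 8.87 L/h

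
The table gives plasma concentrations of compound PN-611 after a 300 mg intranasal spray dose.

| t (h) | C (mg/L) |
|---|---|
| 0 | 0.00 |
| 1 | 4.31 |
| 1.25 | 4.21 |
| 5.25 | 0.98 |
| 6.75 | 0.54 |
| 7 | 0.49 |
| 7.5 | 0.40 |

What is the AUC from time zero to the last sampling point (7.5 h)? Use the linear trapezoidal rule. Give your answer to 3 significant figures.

Trapezoidal AUC_0→7.5:
  [0→1]: (0.00+4.31)/2 × 1 = 2.155
  [1→1.25]: (4.31+4.21)/2 × 0.25 = 1.065
  [1.25→5.25]: (4.21+0.98)/2 × 4 = 10.38
  [5.25→6.75]: (0.98+0.54)/2 × 1.5 = 1.14
  [6.75→7]: (0.54+0.49)/2 × 0.25 = 0.12875
  [7→7.5]: (0.49+0.40)/2 × 0.5 = 0.2225
  Sum = 15.09125 mg/L·h

AUC = 15.1 mg/L·h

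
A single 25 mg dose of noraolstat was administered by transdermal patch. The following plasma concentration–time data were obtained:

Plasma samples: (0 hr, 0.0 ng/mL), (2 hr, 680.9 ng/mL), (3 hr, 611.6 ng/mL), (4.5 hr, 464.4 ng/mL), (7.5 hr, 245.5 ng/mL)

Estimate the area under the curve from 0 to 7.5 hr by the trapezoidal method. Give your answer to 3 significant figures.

Trapezoidal AUC_0→7.5:
  [0→2]: (0.0+680.9)/2 × 2 = 680.9
  [2→3]: (680.9+611.6)/2 × 1 = 646.25
  [3→4.5]: (611.6+464.4)/2 × 1.5 = 807.0
  [4.5→7.5]: (464.4+245.5)/2 × 3 = 1064.85
  Sum = 3199.0 ng/mL·hr

AUC = 3200 ng/mL·hr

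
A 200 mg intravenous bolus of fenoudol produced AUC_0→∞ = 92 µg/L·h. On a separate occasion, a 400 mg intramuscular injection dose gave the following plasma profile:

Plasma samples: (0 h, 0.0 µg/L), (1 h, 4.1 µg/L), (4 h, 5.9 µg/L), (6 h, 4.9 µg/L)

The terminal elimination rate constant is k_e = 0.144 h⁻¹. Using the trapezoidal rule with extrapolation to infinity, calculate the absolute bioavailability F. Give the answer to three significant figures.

F = 0.336

Trapezoidal AUC_0→6 (intramuscular injection):
  [0→1]: (0.0+4.1)/2 × 1 = 2.05
  [1→4]: (4.1+5.9)/2 × 3 = 15.0
  [4→6]: (5.9+4.9)/2 × 2 = 10.8
  Sum = 27.85 µg/L·h
Tail: C_last/k_e = 4.9/0.144 = 34.028
AUC_0→∞ (intramuscular injection) = 27.85 + 34.028 = 61.878 µg/L·h
F = (AUC_ev/D_ev)/(AUC_iv/D_iv) = (61.878/400)/(92/200) = 0.154695/0.46 = 0.3363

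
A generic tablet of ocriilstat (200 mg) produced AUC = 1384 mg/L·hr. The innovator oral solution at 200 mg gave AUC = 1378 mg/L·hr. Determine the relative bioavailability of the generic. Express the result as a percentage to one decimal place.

F_rel = (AUC_test/D_test) / (AUC_ref/D_ref)
      = (1384/200) / (1378/200)
      = 6.92 / 6.89 = 1.0044 = 100.44%

F_rel = 100.4%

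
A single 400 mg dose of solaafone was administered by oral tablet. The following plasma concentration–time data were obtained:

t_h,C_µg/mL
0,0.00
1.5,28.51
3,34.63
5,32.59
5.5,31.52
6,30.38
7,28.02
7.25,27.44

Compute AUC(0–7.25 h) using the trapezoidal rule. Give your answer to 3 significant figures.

AUC = 204 µg/mL·h

Trapezoidal AUC_0→7.25:
  [0→1.5]: (0.00+28.51)/2 × 1.5 = 21.3825
  [1.5→3]: (28.51+34.63)/2 × 1.5 = 47.355
  [3→5]: (34.63+32.59)/2 × 2 = 67.22
  [5→5.5]: (32.59+31.52)/2 × 0.5 = 16.0275
  [5.5→6]: (31.52+30.38)/2 × 0.5 = 15.475
  [6→7]: (30.38+28.02)/2 × 1 = 29.2
  [7→7.25]: (28.02+27.44)/2 × 0.25 = 6.9325
  Sum = 203.5925 µg/mL·h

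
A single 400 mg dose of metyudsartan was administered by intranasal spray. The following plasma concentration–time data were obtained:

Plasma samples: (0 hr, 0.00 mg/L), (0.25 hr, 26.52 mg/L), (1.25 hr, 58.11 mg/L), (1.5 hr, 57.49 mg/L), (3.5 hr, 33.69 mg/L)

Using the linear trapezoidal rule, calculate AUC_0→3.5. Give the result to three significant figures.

AUC = 151 mg/L·hr

Trapezoidal AUC_0→3.5:
  [0→0.25]: (0.00+26.52)/2 × 0.25 = 3.315
  [0.25→1.25]: (26.52+58.11)/2 × 1 = 42.315
  [1.25→1.5]: (58.11+57.49)/2 × 0.25 = 14.45
  [1.5→3.5]: (57.49+33.69)/2 × 2 = 91.18
  Sum = 151.26 mg/L·hr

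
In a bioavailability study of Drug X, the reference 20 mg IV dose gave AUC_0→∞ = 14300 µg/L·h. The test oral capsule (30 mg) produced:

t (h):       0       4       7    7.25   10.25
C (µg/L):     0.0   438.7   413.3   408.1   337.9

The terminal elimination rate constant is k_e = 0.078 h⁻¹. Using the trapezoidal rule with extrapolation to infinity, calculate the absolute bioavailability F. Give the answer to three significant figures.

Trapezoidal AUC_0→10.25 (oral capsule):
  [0→4]: (0.0+438.7)/2 × 4 = 877.4
  [4→7]: (438.7+413.3)/2 × 3 = 1278.0
  [7→7.25]: (413.3+408.1)/2 × 0.25 = 102.675
  [7.25→10.25]: (408.1+337.9)/2 × 3 = 1119.0
  Sum = 3377.075 µg/L·h
Tail: C_last/k_e = 337.9/0.078 = 4332.051
AUC_0→∞ (oral capsule) = 3377.075 + 4332.051 = 7709.126 µg/L·h
F = (AUC_ev/D_ev)/(AUC_iv/D_iv) = (7709.126/30)/(14300/20) = 256.971/715 = 0.3594

F = 0.359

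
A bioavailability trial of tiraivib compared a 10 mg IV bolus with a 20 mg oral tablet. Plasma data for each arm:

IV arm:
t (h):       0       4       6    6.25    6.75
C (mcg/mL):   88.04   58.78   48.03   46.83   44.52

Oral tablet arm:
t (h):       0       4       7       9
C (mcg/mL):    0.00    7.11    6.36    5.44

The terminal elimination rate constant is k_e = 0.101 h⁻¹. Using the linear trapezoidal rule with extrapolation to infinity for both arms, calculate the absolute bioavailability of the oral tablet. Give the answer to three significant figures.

F = 0.0571

Trapezoidal AUC_0→6.75 (IV):
  [0→4]: (88.04+58.78)/2 × 4 = 293.64
  [4→6]: (58.78+48.03)/2 × 2 = 106.81
  [6→6.25]: (48.03+46.83)/2 × 0.25 = 11.8575
  [6.25→6.75]: (46.83+44.52)/2 × 0.5 = 22.8375
  Sum = 435.145 mcg/mL·h
IV tail: 44.52/0.101 = 440.792; AUC_iv,0→∞ = 435.145 + 440.792 = 875.937 mcg/mL·h
Trapezoidal AUC_0→9 (oral tablet):
  [0→4]: (0.00+7.11)/2 × 4 = 14.22
  [4→7]: (7.11+6.36)/2 × 3 = 20.205
  [7→9]: (6.36+5.44)/2 × 2 = 11.8
  Sum = 46.225 mcg/mL·h
oral tablet tail: 5.44/0.101 = 53.861; AUC_ev,0→∞ = 46.225 + 53.861 = 100.086 mcg/mL·h
F = (AUC_ev/D_ev)/(AUC_iv/D_iv) = (100.086/20)/(875.937/10) = 5.0043/87.5937 = 0.0571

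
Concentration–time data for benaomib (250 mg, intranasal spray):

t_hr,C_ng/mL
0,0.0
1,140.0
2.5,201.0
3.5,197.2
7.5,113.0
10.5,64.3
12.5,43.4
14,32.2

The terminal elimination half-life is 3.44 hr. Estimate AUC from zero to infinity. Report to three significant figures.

Trapezoidal AUC_0→14:
  [0→1]: (0.0+140.0)/2 × 1 = 70.0
  [1→2.5]: (140.0+201.0)/2 × 1.5 = 255.75
  [2.5→3.5]: (201.0+197.2)/2 × 1 = 199.1
  [3.5→7.5]: (197.2+113.0)/2 × 4 = 620.4
  [7.5→10.5]: (113.0+64.3)/2 × 3 = 265.95
  [10.5→12.5]: (64.3+43.4)/2 × 2 = 107.7
  [12.5→14]: (43.4+32.2)/2 × 1.5 = 56.7
  Sum = 1575.6 ng/mL·hr
k_e = ln2 / t½ = 0.693147 / 3.44 = 0.2015 hr^-1
Extrapolated tail: C_last / k_e = 32.2 / 0.2015 = 159.801
AUC_0→∞ = 1575.6 + 159.801 = 1735.401 ng/mL·hr

AUC = 1740 ng/mL·hr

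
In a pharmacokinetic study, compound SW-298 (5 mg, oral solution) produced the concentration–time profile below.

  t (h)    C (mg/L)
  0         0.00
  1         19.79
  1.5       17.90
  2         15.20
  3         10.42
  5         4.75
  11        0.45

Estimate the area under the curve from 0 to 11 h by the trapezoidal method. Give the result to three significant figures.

AUC = 71.2 mg/L·h

Trapezoidal AUC_0→11:
  [0→1]: (0.00+19.79)/2 × 1 = 9.895
  [1→1.5]: (19.79+17.90)/2 × 0.5 = 9.4225
  [1.5→2]: (17.90+15.20)/2 × 0.5 = 8.275
  [2→3]: (15.20+10.42)/2 × 1 = 12.81
  [3→5]: (10.42+4.75)/2 × 2 = 15.17
  [5→11]: (4.75+0.45)/2 × 6 = 15.6
  Sum = 71.1725 mg/L·h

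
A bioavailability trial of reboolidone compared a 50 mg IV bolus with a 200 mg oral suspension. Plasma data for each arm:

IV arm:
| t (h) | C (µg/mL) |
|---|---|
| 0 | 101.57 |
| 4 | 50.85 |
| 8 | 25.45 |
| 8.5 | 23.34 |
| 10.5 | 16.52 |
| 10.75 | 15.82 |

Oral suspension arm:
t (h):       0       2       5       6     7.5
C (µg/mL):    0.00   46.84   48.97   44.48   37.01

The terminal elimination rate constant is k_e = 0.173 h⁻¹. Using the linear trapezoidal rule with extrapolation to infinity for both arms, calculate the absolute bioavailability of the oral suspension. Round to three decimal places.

Trapezoidal AUC_0→10.75 (IV):
  [0→4]: (101.57+50.85)/2 × 4 = 304.84
  [4→8]: (50.85+25.45)/2 × 4 = 152.6
  [8→8.5]: (25.45+23.34)/2 × 0.5 = 12.1975
  [8.5→10.5]: (23.34+16.52)/2 × 2 = 39.86
  [10.5→10.75]: (16.52+15.82)/2 × 0.25 = 4.0425
  Sum = 513.54 µg/mL·h
IV tail: 15.82/0.173 = 91.445; AUC_iv,0→∞ = 513.54 + 91.445 = 604.985 µg/mL·h
Trapezoidal AUC_0→7.5 (oral suspension):
  [0→2]: (0.00+46.84)/2 × 2 = 46.84
  [2→5]: (46.84+48.97)/2 × 3 = 143.715
  [5→6]: (48.97+44.48)/2 × 1 = 46.725
  [6→7.5]: (44.48+37.01)/2 × 1.5 = 61.1175
  Sum = 298.3975 µg/mL·h
oral suspension tail: 37.01/0.173 = 213.931; AUC_ev,0→∞ = 298.3975 + 213.931 = 512.3285 µg/mL·h
F = (AUC_ev/D_ev)/(AUC_iv/D_iv) = (512.3285/200)/(604.985/50) = 2.5616425/12.0997 = 0.2117

F = 0.212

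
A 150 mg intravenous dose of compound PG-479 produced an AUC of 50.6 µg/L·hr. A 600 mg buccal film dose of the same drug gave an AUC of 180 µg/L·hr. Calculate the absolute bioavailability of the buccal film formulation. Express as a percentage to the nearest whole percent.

F = (AUC_ev / D_ev) / (AUC_iv / D_iv)
  = (180/600) / (50.6/150)
  = 0.3 / 0.337333 = 0.8893
  = 88.93%

F = 89%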